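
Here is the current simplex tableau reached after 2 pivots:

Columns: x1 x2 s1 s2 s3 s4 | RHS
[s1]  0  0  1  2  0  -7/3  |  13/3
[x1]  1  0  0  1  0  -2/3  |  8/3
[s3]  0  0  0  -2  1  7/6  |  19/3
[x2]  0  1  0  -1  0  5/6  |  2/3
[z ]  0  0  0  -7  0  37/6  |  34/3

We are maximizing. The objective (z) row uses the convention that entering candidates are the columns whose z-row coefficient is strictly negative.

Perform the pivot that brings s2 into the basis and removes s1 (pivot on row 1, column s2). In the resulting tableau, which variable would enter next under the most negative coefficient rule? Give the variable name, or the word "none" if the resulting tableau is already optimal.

s4

Pivot element 2. New z-row = old z-row − (-7)·(row 1/2).
Updated z-row coefficients: x1: 0, x2: 0, s1: 7/2, s2: 0, s3: 0, s4: -2.
The most negative is -2 in column s4, so s4 would enter next.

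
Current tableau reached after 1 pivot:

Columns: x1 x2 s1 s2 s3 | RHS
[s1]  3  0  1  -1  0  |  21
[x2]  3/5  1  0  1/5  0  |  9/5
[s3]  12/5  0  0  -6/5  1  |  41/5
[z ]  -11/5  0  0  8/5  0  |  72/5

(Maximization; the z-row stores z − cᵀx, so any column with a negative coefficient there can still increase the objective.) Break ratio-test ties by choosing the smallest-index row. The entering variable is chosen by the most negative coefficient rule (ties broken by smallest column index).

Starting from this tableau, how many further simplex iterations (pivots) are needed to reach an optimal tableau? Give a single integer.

1

pivot: x1 in, x2 out → z = 21
No improving column remains; optimal.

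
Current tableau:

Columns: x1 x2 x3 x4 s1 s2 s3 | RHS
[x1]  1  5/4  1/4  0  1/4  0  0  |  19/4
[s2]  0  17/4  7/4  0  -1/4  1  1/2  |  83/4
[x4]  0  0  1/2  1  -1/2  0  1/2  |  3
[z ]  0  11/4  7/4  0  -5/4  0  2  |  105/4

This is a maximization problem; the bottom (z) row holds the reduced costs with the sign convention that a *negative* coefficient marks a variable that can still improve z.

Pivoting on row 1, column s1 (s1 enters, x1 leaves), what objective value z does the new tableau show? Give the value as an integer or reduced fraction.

50

Minimum ratio for s1: (19/4)/(1/4) = 19.
z changes by −(z-row coeff of s1)·ratio = −(-5/4)·19 = 95/4.
New z = 105/4 + (95/4) = 50.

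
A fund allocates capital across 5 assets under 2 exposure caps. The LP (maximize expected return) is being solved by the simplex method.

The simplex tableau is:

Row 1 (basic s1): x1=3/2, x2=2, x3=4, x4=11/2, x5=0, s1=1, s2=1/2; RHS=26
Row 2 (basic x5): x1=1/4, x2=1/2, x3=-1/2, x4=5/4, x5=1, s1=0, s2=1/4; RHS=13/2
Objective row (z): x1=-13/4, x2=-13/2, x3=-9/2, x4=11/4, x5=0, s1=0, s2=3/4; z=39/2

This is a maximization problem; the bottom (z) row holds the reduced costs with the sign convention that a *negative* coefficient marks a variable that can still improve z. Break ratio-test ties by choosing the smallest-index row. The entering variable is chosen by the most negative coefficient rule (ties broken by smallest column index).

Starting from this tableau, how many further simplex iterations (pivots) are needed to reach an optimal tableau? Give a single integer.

1

pivot: x2 in, s1 out → z = 104
No improving column remains; optimal.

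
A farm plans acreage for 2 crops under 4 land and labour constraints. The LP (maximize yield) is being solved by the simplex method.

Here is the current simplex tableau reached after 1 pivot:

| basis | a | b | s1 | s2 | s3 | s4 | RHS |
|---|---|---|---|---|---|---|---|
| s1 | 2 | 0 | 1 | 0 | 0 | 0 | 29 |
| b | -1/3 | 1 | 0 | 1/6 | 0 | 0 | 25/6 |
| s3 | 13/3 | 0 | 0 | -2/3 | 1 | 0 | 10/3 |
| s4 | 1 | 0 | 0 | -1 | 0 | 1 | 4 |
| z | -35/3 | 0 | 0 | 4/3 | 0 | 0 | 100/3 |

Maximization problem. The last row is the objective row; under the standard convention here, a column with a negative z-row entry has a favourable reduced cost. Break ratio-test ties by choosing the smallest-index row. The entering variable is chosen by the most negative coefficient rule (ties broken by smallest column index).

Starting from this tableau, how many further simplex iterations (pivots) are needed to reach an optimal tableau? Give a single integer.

2

pivot: a in, s3 out → z = 550/13
pivot: s2 in, b out → z = 60
No improving column remains; optimal.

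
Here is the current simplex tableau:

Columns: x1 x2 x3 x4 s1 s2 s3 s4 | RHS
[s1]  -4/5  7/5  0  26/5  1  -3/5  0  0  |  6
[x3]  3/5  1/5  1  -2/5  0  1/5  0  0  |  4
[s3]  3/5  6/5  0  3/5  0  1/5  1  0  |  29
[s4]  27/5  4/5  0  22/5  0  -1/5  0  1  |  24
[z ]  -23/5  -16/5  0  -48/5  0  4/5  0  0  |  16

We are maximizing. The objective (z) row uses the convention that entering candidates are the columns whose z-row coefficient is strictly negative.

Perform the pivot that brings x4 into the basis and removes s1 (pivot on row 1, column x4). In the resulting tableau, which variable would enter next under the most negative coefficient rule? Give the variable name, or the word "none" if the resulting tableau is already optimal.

Pivot element 26/5. New z-row = old z-row − (-48/5)·(row 1/(26/5)).
Updated z-row coefficients: x1: -79/13, x2: -8/13, x3: 0, x4: 0, s1: 24/13, s2: -4/13, s3: 0, s4: 0.
The most negative is -79/13 in column x1, so x1 would enter next.

x1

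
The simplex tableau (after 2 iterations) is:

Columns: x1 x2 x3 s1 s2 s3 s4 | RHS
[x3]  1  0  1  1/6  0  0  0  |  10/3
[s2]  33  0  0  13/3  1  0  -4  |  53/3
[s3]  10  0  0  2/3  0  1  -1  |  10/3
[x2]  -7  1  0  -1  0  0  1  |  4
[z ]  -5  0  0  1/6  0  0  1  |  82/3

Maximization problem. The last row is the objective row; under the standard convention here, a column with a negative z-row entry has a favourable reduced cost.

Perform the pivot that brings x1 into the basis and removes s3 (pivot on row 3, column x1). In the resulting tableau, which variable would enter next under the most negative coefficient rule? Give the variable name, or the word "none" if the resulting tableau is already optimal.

Pivot element 10. New z-row = old z-row − (-5)·(row 3/10).
Updated z-row coefficients: x1: 0, x2: 0, x3: 0, s1: 1/2, s2: 0, s3: 1/2, s4: 1/2.
No coefficient is strictly negative; the tableau after this pivot is optimal.

none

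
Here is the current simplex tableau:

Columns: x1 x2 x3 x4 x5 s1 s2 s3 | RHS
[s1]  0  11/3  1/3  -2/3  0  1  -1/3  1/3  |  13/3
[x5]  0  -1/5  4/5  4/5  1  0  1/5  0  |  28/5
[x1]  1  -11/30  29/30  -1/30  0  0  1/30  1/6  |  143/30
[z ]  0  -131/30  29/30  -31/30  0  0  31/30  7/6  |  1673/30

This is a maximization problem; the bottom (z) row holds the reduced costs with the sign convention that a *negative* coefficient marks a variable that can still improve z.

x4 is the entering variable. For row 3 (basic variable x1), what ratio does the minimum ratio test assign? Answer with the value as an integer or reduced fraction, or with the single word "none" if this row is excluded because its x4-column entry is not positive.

The x4 entry in row 3 is -1/30 ≤ 0, so this row gives no ratio.

none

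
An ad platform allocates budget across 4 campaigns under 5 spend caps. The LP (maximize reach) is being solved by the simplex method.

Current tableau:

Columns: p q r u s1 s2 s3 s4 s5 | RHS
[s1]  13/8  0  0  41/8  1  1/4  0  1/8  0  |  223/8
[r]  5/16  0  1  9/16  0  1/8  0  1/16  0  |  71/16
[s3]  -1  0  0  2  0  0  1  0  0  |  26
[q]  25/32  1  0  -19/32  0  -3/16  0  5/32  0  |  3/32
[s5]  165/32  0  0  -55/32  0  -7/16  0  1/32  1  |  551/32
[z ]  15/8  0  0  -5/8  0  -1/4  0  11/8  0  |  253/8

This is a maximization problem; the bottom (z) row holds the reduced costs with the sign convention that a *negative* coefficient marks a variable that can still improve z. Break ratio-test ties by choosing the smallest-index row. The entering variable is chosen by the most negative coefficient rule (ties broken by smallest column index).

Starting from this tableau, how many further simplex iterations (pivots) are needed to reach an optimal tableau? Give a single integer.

pivot: u in, s1 out → z = 1436/41
pivot: s2 in, r out → z = 305/8
pivot: s1 in, u out → z = 81/2
No improving column remains; optimal.

3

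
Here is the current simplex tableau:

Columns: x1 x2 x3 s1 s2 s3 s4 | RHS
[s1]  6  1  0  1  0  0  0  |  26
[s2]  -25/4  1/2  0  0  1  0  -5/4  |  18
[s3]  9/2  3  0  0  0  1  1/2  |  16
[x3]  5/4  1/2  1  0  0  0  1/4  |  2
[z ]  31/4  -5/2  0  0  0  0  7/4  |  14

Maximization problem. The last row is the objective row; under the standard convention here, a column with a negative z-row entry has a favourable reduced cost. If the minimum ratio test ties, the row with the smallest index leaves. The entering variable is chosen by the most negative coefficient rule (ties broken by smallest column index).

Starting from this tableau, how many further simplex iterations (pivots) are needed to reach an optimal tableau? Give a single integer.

1

pivot: x2 in, x3 out → z = 24
No improving column remains; optimal.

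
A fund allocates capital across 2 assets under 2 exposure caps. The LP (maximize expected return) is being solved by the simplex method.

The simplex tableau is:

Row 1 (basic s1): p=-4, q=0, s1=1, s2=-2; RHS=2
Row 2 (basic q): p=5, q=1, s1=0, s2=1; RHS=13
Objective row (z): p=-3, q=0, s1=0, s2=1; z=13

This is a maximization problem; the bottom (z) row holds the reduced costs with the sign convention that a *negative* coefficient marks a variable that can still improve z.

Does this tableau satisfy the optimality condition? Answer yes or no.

no

Column p has objective-row coefficient -3, which is negative; an improving pivot exists, so not yet optimal.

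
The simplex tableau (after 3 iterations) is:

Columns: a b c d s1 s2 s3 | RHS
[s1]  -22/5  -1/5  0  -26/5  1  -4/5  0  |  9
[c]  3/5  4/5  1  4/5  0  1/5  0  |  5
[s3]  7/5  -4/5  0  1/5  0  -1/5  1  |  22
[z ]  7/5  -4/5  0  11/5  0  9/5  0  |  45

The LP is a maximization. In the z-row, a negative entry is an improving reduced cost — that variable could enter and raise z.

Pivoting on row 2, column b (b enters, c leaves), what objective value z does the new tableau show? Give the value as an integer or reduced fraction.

50

Minimum ratio for b: 5/(4/5) = 25/4.
z changes by −(z-row coeff of b)·ratio = −(-4/5)·(25/4) = 5.
New z = 45 + 5 = 50.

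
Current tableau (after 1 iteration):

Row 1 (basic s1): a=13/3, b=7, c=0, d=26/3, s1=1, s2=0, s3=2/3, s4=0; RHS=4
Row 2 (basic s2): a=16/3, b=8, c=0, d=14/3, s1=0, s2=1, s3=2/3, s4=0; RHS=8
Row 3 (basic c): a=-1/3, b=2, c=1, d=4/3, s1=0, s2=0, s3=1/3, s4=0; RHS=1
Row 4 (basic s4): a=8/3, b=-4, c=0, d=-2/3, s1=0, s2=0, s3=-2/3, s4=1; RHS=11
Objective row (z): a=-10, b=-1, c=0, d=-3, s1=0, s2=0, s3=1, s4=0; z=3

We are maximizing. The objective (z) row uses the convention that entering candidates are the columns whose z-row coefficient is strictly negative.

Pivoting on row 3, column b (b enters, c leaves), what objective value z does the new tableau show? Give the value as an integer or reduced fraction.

Minimum ratio for b: 1/2 = 1/2.
z changes by −(z-row coeff of b)·ratio = −(-1)·(1/2) = 1/2.
New z = 3 + (1/2) = 7/2.

7/2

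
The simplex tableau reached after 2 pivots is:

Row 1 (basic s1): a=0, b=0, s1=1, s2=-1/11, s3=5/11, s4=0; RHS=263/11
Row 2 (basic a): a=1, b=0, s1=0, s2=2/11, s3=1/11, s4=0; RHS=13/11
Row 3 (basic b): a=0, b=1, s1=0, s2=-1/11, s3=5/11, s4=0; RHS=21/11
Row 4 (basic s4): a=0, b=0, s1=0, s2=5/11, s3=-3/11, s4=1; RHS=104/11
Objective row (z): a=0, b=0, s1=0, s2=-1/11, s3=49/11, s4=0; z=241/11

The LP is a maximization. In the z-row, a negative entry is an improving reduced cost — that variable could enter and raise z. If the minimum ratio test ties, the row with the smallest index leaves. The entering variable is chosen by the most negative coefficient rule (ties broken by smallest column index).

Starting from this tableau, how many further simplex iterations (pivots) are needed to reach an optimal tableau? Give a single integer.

pivot: s2 in, a out → z = 45/2
No improving column remains; optimal.

1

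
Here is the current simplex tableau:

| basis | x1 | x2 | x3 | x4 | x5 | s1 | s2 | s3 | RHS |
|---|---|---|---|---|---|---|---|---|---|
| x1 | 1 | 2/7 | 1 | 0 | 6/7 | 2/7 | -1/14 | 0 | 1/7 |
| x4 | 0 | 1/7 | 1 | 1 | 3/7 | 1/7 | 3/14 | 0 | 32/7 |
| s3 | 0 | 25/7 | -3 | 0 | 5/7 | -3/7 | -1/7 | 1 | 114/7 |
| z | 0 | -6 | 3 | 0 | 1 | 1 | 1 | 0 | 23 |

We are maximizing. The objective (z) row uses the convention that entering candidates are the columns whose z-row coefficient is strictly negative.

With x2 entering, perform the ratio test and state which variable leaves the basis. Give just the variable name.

x1

Ratios: row 1 (x1): (1/7)/(2/7) = 1/2; row 2 (x4): (32/7)/(1/7) = 32; row 3 (s3): (114/7)/(25/7) = 114/25.
Minimum ratio 1/2 is in the x1 row, so x1 leaves.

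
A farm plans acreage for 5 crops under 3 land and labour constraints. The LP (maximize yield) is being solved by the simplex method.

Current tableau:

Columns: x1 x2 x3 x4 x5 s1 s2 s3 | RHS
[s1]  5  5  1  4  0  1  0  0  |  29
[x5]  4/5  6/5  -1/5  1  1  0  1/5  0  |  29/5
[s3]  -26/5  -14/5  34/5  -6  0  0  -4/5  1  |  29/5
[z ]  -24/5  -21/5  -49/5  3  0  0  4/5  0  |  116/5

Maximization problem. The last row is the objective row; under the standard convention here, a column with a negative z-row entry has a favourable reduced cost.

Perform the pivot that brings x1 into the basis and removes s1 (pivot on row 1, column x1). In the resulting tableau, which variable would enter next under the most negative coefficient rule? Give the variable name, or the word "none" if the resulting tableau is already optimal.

Pivot element 5. New z-row = old z-row − (-24/5)·(row 1/5).
Updated z-row coefficients: x1: 0, x2: 3/5, x3: -221/25, x4: 171/25, x5: 0, s1: 24/25, s2: 4/5, s3: 0.
The most negative is -221/25 in column x3, so x3 would enter next.

x3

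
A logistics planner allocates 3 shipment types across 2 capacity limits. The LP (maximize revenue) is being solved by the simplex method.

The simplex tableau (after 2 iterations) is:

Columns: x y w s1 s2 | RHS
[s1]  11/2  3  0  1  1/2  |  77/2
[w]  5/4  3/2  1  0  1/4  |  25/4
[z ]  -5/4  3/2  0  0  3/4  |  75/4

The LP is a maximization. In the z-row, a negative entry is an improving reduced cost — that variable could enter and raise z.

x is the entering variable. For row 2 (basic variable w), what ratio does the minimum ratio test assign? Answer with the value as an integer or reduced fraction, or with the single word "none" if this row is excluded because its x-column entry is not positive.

Ratio = RHS / (x entry) = (25/4) / (5/4) = 5.

5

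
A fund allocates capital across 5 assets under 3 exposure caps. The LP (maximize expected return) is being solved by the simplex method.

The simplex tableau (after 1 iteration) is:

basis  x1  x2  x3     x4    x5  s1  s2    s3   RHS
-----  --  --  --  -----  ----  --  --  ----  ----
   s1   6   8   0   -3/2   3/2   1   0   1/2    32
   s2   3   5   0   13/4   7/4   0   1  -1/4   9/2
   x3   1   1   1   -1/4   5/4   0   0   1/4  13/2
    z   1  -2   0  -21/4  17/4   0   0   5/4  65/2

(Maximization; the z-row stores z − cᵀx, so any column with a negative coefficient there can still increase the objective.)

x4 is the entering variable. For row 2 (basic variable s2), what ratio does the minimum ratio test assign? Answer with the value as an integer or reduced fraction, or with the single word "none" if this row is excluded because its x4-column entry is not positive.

18/13

Ratio = RHS / (x4 entry) = (9/2) / (13/4) = 18/13.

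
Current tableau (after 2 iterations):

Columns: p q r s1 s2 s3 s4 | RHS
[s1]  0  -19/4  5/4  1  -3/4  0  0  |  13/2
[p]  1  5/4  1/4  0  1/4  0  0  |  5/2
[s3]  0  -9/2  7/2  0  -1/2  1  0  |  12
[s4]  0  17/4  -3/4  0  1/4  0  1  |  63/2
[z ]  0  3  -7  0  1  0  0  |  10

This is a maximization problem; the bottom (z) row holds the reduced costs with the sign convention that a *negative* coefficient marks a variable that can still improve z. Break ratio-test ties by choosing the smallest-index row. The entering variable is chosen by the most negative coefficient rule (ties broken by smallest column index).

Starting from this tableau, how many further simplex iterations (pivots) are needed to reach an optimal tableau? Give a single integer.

2

pivot: r in, s3 out → z = 34
pivot: q in, p out → z = 443/11
No improving column remains; optimal.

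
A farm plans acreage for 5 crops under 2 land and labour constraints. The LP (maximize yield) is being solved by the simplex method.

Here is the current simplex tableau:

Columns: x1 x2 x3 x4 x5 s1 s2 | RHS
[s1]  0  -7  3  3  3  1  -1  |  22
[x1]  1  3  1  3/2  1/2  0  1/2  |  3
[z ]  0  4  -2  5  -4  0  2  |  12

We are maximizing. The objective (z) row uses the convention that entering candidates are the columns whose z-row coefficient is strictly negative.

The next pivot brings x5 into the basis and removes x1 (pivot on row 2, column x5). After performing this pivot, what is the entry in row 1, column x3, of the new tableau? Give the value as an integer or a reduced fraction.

Pivot element is row 2, column x5: 1/2.
Normalize row 2: new (row 2, x3) = 1/(1/2) = 2.
row 1 ← row 1 − 3·(new row 2): 3 − 3·2 = -3.

-3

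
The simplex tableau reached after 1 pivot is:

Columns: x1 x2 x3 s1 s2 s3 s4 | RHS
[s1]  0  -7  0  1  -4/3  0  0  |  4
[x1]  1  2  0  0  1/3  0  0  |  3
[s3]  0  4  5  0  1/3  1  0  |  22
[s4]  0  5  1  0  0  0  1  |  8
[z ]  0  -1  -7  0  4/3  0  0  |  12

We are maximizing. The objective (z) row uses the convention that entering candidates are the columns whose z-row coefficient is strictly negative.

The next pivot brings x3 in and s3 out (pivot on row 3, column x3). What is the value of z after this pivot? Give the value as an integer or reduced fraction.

214/5

Minimum ratio for x3: 22/5 = 22/5.
z changes by −(z-row coeff of x3)·ratio = −(-7)·(22/5) = 154/5.
New z = 12 + (154/5) = 214/5.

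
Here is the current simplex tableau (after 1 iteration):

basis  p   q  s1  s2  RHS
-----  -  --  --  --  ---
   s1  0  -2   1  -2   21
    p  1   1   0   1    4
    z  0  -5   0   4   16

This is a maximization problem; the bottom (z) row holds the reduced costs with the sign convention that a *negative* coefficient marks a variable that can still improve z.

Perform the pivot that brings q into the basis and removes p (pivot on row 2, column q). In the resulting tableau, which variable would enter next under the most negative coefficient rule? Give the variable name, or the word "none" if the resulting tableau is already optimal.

Pivot element 1. New z-row = old z-row − (-5)·(row 2/1).
Updated z-row coefficients: p: 5, q: 0, s1: 0, s2: 9.
No coefficient is strictly negative; the tableau after this pivot is optimal.

none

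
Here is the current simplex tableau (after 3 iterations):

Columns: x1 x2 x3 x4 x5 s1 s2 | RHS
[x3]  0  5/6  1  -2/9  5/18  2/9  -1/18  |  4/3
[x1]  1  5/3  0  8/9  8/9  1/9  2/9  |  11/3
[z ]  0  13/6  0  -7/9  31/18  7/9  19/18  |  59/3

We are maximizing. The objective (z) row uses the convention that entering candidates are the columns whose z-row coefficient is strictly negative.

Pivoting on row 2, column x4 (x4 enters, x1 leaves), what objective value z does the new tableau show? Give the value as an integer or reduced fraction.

Minimum ratio for x4: (11/3)/(8/9) = 33/8.
z changes by −(z-row coeff of x4)·ratio = −(-7/9)·(33/8) = 77/24.
New z = 59/3 + (77/24) = 183/8.

183/8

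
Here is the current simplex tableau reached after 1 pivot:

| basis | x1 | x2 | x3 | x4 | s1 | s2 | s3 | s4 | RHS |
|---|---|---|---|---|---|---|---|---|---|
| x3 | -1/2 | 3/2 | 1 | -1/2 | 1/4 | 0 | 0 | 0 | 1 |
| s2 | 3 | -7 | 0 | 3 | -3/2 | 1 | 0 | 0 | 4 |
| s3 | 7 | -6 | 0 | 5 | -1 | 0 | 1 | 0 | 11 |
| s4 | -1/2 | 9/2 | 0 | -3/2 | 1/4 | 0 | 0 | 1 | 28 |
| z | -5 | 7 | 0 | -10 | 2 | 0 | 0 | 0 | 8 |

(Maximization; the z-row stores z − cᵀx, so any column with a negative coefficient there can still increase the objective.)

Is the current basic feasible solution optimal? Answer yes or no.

Column x1 has objective-row coefficient -5, which is negative; an improving pivot exists, so not yet optimal.

no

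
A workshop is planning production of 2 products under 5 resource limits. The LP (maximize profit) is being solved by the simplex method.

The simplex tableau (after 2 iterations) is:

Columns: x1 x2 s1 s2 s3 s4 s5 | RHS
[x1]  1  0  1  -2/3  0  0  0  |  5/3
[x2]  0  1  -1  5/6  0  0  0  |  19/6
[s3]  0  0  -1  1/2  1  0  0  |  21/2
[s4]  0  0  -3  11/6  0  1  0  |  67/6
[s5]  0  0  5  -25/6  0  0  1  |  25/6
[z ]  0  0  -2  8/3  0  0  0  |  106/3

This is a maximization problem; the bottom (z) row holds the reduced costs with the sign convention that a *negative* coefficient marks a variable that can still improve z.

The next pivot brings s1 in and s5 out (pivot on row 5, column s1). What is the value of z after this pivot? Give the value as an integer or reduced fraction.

37

Minimum ratio for s1: (25/6)/5 = 5/6.
z changes by −(z-row coeff of s1)·ratio = −(-2)·(5/6) = 5/3.
New z = 106/3 + (5/3) = 37.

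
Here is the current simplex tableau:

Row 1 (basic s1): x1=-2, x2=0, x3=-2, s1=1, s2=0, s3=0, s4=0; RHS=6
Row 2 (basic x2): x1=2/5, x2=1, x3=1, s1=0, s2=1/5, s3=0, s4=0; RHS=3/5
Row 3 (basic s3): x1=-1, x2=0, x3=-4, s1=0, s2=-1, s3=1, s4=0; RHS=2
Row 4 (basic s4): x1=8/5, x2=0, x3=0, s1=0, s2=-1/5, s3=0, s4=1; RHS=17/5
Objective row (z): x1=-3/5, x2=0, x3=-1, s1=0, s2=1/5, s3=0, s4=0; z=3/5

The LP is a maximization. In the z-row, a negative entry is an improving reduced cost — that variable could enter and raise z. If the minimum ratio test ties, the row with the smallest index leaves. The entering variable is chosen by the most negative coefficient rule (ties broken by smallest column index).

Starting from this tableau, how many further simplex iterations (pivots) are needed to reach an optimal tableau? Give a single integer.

pivot: x3 in, x2 out → z = 6/5
pivot: x1 in, x3 out → z = 3/2
No improving column remains; optimal.

2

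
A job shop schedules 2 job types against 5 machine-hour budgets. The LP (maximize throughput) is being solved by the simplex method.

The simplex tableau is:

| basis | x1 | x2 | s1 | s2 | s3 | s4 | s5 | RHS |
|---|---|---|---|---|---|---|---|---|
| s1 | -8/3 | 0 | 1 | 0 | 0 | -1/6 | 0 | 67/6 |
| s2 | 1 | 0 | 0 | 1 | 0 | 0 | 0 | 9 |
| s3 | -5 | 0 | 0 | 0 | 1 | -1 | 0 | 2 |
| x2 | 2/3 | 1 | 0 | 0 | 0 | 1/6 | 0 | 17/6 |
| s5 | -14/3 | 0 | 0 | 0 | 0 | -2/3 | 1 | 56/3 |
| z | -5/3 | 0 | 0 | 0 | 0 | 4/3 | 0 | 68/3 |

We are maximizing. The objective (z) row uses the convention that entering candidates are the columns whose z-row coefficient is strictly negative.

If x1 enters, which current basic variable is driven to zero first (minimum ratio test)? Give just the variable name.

x2

Ratios: row 1 (s1): entry -8/3 ≤ 0, skip; row 2 (s2): 9/1 = 9; row 3 (s3): entry -5 ≤ 0, skip; row 4 (x2): (17/6)/(2/3) = 17/4; row 5 (s5): entry -14/3 ≤ 0, skip.
Minimum ratio 17/4 is in the x2 row, so x2 leaves.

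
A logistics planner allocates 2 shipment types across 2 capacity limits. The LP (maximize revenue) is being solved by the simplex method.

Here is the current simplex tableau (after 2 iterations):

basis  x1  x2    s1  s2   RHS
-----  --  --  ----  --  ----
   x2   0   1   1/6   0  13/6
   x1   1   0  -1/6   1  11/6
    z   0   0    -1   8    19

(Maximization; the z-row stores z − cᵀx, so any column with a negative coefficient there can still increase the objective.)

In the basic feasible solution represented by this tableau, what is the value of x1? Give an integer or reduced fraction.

11/6

x1 is basic (row 2); its value is the RHS of that row: 11/6.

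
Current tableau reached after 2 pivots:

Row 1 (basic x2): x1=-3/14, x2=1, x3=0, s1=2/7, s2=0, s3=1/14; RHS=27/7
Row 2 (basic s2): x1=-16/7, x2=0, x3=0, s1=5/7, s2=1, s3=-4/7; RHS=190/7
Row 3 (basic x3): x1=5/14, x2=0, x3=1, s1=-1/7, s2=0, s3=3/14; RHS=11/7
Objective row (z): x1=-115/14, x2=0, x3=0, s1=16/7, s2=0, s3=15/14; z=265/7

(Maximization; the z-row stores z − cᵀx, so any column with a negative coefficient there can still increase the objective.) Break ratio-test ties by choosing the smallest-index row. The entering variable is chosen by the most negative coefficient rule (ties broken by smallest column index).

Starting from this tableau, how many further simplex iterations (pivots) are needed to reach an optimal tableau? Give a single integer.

pivot: x1 in, x3 out → z = 74
pivot: s1 in, x2 out → z = 98
No improving column remains; optimal.

2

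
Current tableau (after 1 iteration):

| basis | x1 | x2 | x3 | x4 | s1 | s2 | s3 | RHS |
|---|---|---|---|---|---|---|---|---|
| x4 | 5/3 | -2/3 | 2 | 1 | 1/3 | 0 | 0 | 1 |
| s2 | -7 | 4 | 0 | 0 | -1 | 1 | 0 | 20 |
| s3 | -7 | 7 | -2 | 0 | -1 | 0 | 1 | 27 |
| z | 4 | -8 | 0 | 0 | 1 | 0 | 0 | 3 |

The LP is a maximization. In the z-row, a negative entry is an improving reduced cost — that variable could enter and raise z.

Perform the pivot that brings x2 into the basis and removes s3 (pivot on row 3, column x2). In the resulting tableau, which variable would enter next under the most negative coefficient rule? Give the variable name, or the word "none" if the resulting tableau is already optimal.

x1

Pivot element 7. New z-row = old z-row − (-8)·(row 3/7).
Updated z-row coefficients: x1: -4, x2: 0, x3: -16/7, x4: 0, s1: -1/7, s2: 0, s3: 8/7.
The most negative is -4 in column x1, so x1 would enter next.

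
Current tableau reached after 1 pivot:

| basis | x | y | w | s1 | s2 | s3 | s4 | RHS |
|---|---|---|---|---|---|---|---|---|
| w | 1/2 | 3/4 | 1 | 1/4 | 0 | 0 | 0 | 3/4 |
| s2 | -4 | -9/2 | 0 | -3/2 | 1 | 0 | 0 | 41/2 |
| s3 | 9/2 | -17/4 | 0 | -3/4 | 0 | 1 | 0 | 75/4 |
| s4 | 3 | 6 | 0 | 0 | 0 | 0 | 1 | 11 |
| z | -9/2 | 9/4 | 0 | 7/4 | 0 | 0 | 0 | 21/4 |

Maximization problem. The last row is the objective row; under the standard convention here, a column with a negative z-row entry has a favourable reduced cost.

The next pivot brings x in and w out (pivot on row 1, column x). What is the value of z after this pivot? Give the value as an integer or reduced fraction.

Minimum ratio for x: (3/4)/(1/2) = 3/2.
z changes by −(z-row coeff of x)·ratio = −(-9/2)·(3/2) = 27/4.
New z = 21/4 + (27/4) = 12.

12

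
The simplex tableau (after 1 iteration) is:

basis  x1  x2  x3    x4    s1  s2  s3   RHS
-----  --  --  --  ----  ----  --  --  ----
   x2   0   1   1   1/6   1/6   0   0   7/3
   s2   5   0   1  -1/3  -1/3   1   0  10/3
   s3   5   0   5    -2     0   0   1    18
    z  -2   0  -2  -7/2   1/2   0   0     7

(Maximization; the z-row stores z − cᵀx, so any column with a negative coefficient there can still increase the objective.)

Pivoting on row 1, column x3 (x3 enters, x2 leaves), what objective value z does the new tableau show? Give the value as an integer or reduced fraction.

35/3

Minimum ratio for x3: (7/3)/1 = 7/3.
z changes by −(z-row coeff of x3)·ratio = −(-2)·(7/3) = 14/3.
New z = 7 + (14/3) = 35/3.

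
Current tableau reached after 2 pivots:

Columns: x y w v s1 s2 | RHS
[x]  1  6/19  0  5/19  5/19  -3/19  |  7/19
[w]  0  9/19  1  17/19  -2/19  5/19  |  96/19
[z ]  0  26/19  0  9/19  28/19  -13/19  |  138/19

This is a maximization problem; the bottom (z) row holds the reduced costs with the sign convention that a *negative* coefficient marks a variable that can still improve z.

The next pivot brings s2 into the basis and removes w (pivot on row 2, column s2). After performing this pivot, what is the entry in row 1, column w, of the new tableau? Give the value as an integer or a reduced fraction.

3/5

Pivot element is row 2, column s2: 5/19.
Normalize row 2: new (row 2, w) = 1/(5/19) = 19/5.
row 1 ← row 1 − (-3/19)·(new row 2): 0 − (-3/19)·(19/5) = 3/5.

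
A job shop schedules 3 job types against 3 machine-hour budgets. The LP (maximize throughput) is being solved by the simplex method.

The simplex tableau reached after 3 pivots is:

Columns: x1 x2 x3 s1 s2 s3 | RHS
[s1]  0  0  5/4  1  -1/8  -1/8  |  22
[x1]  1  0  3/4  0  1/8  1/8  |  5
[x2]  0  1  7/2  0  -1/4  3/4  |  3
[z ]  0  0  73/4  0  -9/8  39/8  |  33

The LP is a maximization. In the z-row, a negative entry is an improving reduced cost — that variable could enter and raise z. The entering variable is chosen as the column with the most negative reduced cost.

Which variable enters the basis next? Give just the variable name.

s2

Objective-row coefficients: x1: 0, x2: 0, x3: 73/4, s1: 0, s2: -9/8, s3: 39/8.
The most negative is -9/8 in column s2, so s2 enters.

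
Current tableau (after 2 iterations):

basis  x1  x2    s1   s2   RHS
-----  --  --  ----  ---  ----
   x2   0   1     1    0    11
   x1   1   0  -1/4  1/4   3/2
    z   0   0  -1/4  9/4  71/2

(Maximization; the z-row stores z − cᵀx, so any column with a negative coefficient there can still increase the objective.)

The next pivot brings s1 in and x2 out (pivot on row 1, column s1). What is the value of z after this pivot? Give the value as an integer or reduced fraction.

153/4

Minimum ratio for s1: 11/1 = 11.
z changes by −(z-row coeff of s1)·ratio = −(-1/4)·11 = 11/4.
New z = 71/2 + (11/4) = 153/4.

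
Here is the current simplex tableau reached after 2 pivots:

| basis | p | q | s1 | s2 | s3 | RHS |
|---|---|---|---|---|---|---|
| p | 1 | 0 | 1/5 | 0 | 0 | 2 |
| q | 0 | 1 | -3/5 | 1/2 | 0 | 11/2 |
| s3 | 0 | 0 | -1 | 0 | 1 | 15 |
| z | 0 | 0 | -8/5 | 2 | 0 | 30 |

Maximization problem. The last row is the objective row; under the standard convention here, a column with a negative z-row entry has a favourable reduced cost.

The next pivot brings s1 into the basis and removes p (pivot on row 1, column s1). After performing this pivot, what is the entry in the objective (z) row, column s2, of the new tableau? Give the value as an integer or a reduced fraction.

Pivot element is row 1, column s1: 1/5.
Normalize row 1: new (row 1, s2) = 0/(1/5) = 0.
z-row ← z-row − (-8/5)·(new row 1): 2 − (-8/5)·0 = 2.

2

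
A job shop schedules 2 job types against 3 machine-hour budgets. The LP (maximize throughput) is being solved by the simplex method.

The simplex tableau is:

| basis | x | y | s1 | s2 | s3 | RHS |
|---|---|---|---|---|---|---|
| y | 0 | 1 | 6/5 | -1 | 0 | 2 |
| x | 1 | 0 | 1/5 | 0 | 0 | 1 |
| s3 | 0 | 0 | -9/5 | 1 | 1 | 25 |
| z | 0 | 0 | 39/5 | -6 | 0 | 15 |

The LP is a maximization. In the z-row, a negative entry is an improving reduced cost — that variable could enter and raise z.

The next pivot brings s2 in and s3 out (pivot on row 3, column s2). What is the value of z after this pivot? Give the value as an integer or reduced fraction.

165

Minimum ratio for s2: 25/1 = 25.
z changes by −(z-row coeff of s2)·ratio = −(-6)·25 = 150.
New z = 15 + 150 = 165.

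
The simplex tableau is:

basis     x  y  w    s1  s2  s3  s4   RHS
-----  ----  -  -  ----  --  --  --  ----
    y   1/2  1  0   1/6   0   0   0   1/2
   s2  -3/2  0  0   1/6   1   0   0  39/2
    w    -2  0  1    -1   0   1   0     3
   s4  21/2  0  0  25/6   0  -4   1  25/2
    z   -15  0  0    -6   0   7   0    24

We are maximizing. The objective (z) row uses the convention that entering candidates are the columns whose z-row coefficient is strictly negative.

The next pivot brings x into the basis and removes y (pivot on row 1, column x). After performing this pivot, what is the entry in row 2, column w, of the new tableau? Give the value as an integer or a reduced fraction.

Pivot element is row 1, column x: 1/2.
Normalize row 1: new (row 1, w) = 0/(1/2) = 0.
row 2 ← row 2 − (-3/2)·(new row 1): 0 − (-3/2)·0 = 0.

0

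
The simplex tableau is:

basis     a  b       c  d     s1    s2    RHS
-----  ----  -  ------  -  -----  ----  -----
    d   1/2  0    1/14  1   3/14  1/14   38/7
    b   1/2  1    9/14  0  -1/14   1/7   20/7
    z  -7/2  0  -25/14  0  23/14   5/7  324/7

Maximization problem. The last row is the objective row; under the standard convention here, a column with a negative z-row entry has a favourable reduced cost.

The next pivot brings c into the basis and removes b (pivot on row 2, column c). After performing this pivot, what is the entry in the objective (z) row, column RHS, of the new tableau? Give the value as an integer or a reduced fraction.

488/9

Pivot element is row 2, column c: 9/14.
Normalize row 2: new (row 2, RHS) = (20/7)/(9/14) = 40/9.
z-row ← z-row − (-25/14)·(new row 2): 324/7 − (-25/14)·(40/9) = 488/9.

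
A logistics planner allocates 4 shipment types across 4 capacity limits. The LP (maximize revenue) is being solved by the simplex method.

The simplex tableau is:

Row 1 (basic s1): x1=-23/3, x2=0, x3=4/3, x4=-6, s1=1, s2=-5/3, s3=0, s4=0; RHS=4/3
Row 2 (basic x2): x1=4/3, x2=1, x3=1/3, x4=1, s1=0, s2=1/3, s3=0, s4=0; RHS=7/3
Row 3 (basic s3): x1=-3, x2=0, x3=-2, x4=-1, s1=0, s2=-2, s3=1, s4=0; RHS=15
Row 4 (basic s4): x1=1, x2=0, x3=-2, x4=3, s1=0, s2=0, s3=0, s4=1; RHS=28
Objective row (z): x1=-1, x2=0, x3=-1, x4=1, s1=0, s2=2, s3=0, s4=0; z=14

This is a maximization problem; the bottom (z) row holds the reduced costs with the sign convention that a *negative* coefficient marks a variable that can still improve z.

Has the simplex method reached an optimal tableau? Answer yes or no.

no

Column x1 has objective-row coefficient -1, which is negative; an improving pivot exists, so not yet optimal.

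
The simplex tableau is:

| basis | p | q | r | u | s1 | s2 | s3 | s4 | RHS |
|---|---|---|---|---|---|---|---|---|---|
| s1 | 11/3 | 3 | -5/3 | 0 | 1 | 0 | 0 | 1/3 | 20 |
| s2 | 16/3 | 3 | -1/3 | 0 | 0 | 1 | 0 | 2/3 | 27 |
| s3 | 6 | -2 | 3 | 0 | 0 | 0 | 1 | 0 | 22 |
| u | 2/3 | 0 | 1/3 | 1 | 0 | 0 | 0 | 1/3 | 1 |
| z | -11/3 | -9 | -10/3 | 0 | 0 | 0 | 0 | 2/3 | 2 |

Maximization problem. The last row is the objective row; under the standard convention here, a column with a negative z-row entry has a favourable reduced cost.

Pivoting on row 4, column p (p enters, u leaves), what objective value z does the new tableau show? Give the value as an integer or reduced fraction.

15/2

Minimum ratio for p: 1/(2/3) = 3/2.
z changes by −(z-row coeff of p)·ratio = −(-11/3)·(3/2) = 11/2.
New z = 2 + (11/2) = 15/2.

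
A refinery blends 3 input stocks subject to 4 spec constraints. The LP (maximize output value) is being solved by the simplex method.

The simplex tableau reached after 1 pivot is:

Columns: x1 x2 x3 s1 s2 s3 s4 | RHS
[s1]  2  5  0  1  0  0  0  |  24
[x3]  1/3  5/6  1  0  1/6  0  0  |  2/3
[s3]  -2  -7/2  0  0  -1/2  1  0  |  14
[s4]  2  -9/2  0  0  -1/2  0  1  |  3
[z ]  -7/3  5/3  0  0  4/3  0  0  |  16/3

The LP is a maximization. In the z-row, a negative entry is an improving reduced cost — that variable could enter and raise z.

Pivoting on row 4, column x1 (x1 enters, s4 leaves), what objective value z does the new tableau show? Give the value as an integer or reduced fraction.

53/6

Minimum ratio for x1: 3/2 = 3/2.
z changes by −(z-row coeff of x1)·ratio = −(-7/3)·(3/2) = 7/2.
New z = 16/3 + (7/2) = 53/6.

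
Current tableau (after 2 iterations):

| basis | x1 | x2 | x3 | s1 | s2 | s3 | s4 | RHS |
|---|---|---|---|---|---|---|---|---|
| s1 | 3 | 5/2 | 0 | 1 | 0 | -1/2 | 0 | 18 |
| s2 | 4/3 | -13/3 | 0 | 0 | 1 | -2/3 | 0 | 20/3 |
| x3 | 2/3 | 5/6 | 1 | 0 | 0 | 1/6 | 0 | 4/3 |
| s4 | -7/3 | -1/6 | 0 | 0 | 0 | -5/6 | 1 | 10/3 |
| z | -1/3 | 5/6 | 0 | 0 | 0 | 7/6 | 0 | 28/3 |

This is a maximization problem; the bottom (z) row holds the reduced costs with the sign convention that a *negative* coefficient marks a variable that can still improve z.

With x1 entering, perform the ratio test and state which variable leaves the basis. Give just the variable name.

x3

Ratios: row 1 (s1): 18/3 = 6; row 2 (s2): (20/3)/(4/3) = 5; row 3 (x3): (4/3)/(2/3) = 2; row 4 (s4): entry -7/3 ≤ 0, skip.
Minimum ratio 2 is in the x3 row, so x3 leaves.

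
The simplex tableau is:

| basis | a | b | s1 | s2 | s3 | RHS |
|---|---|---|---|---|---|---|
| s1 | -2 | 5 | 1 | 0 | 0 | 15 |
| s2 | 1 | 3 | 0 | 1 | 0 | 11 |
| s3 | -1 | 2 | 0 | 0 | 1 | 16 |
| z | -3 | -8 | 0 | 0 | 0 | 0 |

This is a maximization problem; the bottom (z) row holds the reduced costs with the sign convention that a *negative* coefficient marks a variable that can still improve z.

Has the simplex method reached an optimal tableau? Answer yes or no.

Column a has objective-row coefficient -3, which is negative; an improving pivot exists, so not yet optimal.

no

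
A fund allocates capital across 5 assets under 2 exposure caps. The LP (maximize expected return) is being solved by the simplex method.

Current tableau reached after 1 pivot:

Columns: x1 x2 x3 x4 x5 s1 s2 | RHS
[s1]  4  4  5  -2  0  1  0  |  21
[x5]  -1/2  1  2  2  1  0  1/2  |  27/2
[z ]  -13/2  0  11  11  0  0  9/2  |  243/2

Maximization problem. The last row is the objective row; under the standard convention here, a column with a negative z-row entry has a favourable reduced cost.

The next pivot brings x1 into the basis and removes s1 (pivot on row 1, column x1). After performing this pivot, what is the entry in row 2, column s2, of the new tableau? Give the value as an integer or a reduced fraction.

1/2

Pivot element is row 1, column x1: 4.
Normalize row 1: new (row 1, s2) = 0/4 = 0.
row 2 ← row 2 − (-1/2)·(new row 1): 1/2 − (-1/2)·0 = 1/2.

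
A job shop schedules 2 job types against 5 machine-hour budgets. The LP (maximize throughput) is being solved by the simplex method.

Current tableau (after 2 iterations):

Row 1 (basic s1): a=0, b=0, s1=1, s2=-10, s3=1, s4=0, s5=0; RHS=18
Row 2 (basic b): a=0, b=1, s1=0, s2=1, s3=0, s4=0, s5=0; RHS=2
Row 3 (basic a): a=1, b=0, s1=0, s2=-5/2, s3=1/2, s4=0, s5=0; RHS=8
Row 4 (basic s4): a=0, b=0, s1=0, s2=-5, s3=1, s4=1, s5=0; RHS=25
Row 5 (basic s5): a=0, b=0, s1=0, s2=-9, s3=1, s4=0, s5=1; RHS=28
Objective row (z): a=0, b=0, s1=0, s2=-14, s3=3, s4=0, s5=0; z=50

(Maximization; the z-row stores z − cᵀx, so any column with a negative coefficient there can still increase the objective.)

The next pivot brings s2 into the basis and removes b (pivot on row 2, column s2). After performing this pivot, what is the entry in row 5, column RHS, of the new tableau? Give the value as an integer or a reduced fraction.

46

Pivot element is row 2, column s2: 1.
Normalize row 2: new (row 2, RHS) = 2/1 = 2.
row 5 ← row 5 − (-9)·(new row 2): 28 − (-9)·2 = 46.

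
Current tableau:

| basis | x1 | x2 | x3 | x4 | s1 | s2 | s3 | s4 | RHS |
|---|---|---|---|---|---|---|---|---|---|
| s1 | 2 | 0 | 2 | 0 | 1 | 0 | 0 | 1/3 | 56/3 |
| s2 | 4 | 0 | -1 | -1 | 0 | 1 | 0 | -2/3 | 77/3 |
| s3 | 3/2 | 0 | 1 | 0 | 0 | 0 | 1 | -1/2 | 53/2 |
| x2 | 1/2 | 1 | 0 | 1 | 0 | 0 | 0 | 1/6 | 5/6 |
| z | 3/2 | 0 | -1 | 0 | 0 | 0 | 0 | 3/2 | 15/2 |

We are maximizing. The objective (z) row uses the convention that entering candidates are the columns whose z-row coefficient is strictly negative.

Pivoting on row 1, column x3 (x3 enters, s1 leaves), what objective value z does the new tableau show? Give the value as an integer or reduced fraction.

101/6

Minimum ratio for x3: (56/3)/2 = 28/3.
z changes by −(z-row coeff of x3)·ratio = −(-1)·(28/3) = 28/3.
New z = 15/2 + (28/3) = 101/6.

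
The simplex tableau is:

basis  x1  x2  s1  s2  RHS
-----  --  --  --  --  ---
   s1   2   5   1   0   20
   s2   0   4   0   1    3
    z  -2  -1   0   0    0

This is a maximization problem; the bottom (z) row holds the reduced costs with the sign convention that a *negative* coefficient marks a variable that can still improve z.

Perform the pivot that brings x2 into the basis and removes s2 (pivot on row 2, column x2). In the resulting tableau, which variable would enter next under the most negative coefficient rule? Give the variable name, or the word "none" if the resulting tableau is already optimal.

Pivot element 4. New z-row = old z-row − (-1)·(row 2/4).
Updated z-row coefficients: x1: -2, x2: 0, s1: 0, s2: 1/4.
The most negative is -2 in column x1, so x1 would enter next.

x1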